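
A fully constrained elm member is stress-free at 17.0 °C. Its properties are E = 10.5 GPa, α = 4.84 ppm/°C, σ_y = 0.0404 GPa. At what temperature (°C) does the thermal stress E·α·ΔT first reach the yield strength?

σ_y = 0.0404 GPa = 40.40 MPa.
E·α·ΔT = 40.40 MPa ⇒ ΔT = 40.40 / (10.50×10³ × 4.84×10⁻⁶) = 795.0 K.
T = 17.0 + 795.0 = 812.0 °C.

812 °C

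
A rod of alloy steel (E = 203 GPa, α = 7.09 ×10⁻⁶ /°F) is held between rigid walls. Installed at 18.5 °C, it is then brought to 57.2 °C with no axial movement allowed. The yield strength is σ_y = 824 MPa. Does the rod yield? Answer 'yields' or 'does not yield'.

does not yield

α = 7.09×10⁻⁶/°F × 9/5 = 12.8×10⁻⁶/K.
ΔT = 38.70 K. Constrained thermal stress σ = E·α·ΔT = 203.0×10³ MPa × 12.8×10⁻⁶ × 38.70 = 100 MPa (compressive).
Compare to σ_y = 824 MPa: σ < σ_y, so it does not yield.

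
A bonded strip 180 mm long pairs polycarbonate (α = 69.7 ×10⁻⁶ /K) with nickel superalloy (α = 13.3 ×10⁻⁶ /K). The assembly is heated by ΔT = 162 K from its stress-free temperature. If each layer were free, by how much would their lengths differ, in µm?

Δα = |69.7 − 13.3|×10⁻⁶/K = 56.4×10⁻⁶/K.
ΔL_mismatch = Δα·L·ΔT = 56.4×10⁻⁶ × 180.0 mm × 162.0 K = 1640 µm.

1640 µm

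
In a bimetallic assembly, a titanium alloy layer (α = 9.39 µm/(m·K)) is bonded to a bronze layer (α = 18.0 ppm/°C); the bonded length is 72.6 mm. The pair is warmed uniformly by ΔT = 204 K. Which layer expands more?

bronze

α(titanium alloy) = 9.39×10⁻⁶/K vs α(bronze) = 18.0×10⁻⁶/K.
Higher α expands more for the same ΔT: bronze.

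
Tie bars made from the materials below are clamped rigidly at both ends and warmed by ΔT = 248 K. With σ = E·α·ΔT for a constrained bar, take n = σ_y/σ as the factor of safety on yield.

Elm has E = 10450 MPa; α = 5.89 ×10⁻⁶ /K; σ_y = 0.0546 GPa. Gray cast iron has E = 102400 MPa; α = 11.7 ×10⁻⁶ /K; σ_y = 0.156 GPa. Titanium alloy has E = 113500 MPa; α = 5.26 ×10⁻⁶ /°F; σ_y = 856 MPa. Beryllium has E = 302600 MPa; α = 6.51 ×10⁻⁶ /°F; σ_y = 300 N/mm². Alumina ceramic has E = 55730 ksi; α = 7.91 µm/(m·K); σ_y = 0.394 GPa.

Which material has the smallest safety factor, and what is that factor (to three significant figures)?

Per material, after unit conversion:
  elm: E = 10.45, α = 5.89, σ_y = 54.60 → σ = 15.3 MPa, n = 3.58
  gray cast iron: E = 102.4, α = 11.7, σ_y = 156.0 → σ = 297 MPa, n = 0.525
  titanium alloy: E = 113.5, α = 9.47, σ_y = 856.0 → σ = 267 MPa, n = 3.21
  beryllium: E = 302.6, α = 11.7, σ_y = 300.0 → σ = 879 MPa, n = 0.341
  alumina ceramic: E = 384.2, α = 7.91, σ_y = 394.0 → σ = 754 MPa, n = 0.523
The minimum is beryllium at n = 0.341.

beryllium, n = 0.341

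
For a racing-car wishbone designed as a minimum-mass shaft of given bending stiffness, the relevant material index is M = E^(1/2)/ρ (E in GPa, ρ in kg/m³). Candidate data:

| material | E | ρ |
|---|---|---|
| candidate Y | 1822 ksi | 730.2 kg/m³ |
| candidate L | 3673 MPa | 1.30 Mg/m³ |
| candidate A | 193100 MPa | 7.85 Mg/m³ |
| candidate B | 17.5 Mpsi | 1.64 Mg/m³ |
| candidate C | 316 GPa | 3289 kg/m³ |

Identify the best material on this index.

candidate B

Putting every candidate on a common basis:
  candidate Y: E = 12.56 GPa, ρ = 730.2 kg/m³
  candidate L: E = 3.673 GPa, ρ = 1300 kg/m³
  candidate A: E = 193.1 GPa, ρ = 7850 kg/m³
  candidate B: E = 120.7 GPa, ρ = 1640 kg/m³
  candidate C: E = 316.0 GPa, ρ = 3289 kg/m³
  candidate B: M = 6.70×10⁻³
  candidate C: M = 5.40×10⁻³
  candidate Y: M = 4.85×10⁻³
  candidate A: M = 1.77×10⁻³
  candidate L: M = 1.47×10⁻³
Candidate B has the largest M.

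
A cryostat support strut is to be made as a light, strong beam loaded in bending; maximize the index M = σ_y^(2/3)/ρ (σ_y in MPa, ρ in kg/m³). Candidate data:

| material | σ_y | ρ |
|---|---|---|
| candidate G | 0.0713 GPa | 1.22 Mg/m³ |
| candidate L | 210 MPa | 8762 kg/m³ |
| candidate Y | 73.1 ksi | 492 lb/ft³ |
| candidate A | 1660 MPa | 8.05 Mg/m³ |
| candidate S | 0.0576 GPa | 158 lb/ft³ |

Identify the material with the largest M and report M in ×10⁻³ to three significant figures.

Normalizing units and computing the index:
  candidate G: σ_y = 71.30 MPa, ρ = 1220 kg/m³
  candidate L: σ_y = 210.0 MPa, ρ = 8762 kg/m³
  candidate Y: σ_y = 504.0 MPa, ρ = 7881 kg/m³
  candidate A: σ_y = 1660 MPa, ρ = 8050 kg/m³
  candidate S: σ_y = 57.60 MPa, ρ = 2531 kg/m³
  candidate A: M = 17.4×10⁻³
  candidate G: M = 14.1×10⁻³
  candidate Y: M = 8.04×10⁻³
  candidate S: M = 5.89×10⁻³
  candidate L: M = 4.03×10⁻³
Candidate A has the largest M.

candidate A, M = 17.4×10⁻³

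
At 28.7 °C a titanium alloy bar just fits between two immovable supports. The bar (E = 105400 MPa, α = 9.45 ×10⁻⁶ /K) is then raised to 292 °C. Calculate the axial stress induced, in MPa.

E = 105400 MPa = 105.4 GPa.
ΔT = 263.3 K. Constrained thermal stress σ = E·α·ΔT = 105.4×10³ MPa × 9.45×10⁻⁶ × 263.3 = 262 MPa (compressive).

262 MPa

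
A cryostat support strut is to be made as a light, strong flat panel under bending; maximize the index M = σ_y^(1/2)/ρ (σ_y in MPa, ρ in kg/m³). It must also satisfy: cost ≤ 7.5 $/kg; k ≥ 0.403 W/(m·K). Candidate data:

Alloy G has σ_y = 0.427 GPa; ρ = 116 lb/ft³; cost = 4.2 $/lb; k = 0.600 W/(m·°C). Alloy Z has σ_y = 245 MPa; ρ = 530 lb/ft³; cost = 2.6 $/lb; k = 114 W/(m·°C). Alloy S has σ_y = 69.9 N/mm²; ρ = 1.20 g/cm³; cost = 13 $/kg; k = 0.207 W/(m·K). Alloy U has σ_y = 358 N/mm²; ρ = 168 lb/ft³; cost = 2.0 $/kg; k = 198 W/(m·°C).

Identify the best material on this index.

alloy U

Screen on constraints: cost ≤ 7.5 $/kg; k ≥ 0.403 W/(m·K). Survivors: alloy Z, alloy U.
In SI units:
  alloy Z: σ_y = 245.0 MPa, ρ = 8490 kg/m³
  alloy U: σ_y = 358.0 MPa, ρ = 2691 kg/m³
  alloy U: M = 7.03×10⁻³
  alloy Z: M = 1.84×10⁻³
The maximum is for alloy U.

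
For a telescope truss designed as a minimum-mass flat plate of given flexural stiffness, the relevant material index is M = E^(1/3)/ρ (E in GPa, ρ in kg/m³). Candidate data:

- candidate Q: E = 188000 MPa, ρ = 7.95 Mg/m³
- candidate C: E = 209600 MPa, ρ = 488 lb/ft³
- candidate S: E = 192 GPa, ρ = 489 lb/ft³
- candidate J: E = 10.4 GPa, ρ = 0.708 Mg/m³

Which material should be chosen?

In SI units:
  candidate Q: E = 188.0 GPa, ρ = 7950 kg/m³
  candidate C: E = 209.6 GPa, ρ = 7817 kg/m³
  candidate S: E = 192.0 GPa, ρ = 7833 kg/m³
  candidate J: E = 10.40 GPa, ρ = 708.0 kg/m³
  candidate J: M = 3.08×10⁻³
  candidate C: M = 0.760×10⁻³
  candidate S: M = 0.736×10⁻³
  candidate Q: M = 0.721×10⁻³
Candidate J ranks first.

candidate J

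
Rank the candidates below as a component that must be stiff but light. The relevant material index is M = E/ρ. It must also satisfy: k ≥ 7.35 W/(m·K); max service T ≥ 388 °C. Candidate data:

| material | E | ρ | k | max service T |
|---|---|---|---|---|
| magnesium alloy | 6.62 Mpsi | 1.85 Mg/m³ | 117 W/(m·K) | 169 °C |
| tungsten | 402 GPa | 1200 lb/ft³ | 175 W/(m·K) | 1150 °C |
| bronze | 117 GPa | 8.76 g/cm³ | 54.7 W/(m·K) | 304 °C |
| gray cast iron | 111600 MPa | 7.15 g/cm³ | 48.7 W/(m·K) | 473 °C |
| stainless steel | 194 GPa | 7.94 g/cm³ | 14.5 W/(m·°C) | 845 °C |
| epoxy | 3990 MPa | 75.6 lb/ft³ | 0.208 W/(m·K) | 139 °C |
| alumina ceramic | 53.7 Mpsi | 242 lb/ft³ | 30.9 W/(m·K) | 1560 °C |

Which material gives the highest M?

alumina ceramic

Screen on constraints: k ≥ 7.35 W/(m·K); max service T ≥ 388 °C. Survivors: tungsten, gray cast iron, stainless steel, alumina ceramic.
In SI units:
  tungsten: E = 402.0 GPa, ρ = 19220 kg/m³
  gray cast iron: E = 111.6 GPa, ρ = 7150 kg/m³
  stainless steel: E = 194.0 GPa, ρ = 7940 kg/m³
  alumina ceramic: E = 370.2 GPa, ρ = 3876 kg/m³
  alumina ceramic: M = 95.5 MN·m/kg
  stainless steel: M = 24.4 MN·m/kg
  tungsten: M = 20.9 MN·m/kg
  gray cast iron: M = 15.6 MN·m/kg
Highest index: alumina ceramic.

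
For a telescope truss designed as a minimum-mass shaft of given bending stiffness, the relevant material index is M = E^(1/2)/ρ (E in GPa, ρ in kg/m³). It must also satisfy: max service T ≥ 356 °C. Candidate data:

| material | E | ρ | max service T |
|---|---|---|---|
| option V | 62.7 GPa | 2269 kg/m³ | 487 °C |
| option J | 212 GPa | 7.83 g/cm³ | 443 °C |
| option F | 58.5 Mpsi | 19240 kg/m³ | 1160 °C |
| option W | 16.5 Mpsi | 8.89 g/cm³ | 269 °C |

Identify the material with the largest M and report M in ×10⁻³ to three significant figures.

option V, M = 3.49×10⁻³

Screen on constraints: max service T ≥ 356 °C. Survivors: option V, option J, option F.
In SI units:
  option V: E = 62.70 GPa, ρ = 2269 kg/m³
  option J: E = 212.0 GPa, ρ = 7830 kg/m³
  option F: E = 403.3 GPa, ρ = 19240 kg/m³
  option V: M = 3.49×10⁻³
  option J: M = 1.86×10⁻³
  option F: M = 1.04×10⁻³
Option V has the largest M.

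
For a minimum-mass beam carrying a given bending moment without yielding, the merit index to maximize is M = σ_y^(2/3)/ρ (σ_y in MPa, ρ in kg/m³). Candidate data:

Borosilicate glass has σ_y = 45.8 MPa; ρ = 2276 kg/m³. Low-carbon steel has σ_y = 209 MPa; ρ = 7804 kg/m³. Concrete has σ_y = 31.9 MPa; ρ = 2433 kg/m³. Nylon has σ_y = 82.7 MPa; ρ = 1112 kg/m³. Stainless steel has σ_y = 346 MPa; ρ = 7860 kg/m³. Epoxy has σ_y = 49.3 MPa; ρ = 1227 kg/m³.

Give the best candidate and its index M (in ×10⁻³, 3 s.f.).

nylon, M = 17.1×10⁻³

Evaluate M for each candidate:
  nylon: M = 17.1×10⁻³
  epoxy: M = 11.0×10⁻³
  stainless steel: M = 6.27×10⁻³
  borosilicate glass: M = 5.62×10⁻³
  low-carbon steel: M = 4.51×10⁻³
  concrete: M = 4.13×10⁻³
Highest index: nylon.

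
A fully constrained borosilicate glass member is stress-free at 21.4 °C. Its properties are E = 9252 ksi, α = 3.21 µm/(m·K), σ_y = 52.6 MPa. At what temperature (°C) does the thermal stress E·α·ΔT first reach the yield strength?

E = 9252 ksi = 63.79 GPa.
E·α·ΔT = 52.60 MPa ⇒ ΔT = 52.60 / (63.79×10³ × 3.21×10⁻⁶) = 256.9 K.
T = 21.4 + 256.9 = 278.3 °C.

278 °C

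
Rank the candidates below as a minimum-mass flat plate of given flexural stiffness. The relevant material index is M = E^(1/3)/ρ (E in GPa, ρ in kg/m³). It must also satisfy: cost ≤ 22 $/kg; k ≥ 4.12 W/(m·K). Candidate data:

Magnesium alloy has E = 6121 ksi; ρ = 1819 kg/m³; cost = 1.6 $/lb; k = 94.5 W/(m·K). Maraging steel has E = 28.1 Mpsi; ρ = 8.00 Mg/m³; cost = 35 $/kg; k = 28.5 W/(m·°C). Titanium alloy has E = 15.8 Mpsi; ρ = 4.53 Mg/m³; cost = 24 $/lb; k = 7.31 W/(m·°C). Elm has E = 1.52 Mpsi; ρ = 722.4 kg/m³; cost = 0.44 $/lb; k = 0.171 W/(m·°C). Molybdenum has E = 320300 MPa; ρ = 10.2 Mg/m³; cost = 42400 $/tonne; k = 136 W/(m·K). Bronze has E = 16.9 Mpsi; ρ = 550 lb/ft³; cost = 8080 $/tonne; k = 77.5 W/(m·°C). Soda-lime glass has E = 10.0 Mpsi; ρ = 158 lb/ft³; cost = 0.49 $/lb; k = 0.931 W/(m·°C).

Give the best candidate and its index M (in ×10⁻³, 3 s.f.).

magnesium alloy, M = 1.91×10⁻³

Screen on constraints: cost ≤ 22 $/kg; k ≥ 4.12 W/(m·K). Survivors: magnesium alloy, bronze.
Normalizing units and computing the index:
  magnesium alloy: E = 42.20 GPa, ρ = 1819 kg/m³
  bronze: E = 116.5 GPa, ρ = 8810 kg/m³
  magnesium alloy: M = 1.91×10⁻³
  bronze: M = 0.554×10⁻³
Highest index: magnesium alloy.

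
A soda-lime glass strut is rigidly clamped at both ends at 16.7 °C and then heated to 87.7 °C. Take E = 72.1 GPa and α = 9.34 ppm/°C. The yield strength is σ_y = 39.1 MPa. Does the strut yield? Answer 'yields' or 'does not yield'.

yields

ΔT = 71.00 K. Constrained thermal stress σ = E·α·ΔT = 72.10×10³ MPa × 9.34×10⁻⁶ × 71.00 = 47.8 MPa (compressive).
Compare to σ_y = 39.1 MPa: σ ≥ σ_y, so it yields.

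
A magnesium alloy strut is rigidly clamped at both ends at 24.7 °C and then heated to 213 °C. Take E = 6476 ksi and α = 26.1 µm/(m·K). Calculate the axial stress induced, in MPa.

219 MPa

E = 6476 ksi = 44.65 GPa.
ΔT = 188.3 K. Constrained thermal stress σ = E·α·ΔT = 44.65×10³ MPa × 26.1×10⁻⁶ × 188.3 = 219 MPa (compressive).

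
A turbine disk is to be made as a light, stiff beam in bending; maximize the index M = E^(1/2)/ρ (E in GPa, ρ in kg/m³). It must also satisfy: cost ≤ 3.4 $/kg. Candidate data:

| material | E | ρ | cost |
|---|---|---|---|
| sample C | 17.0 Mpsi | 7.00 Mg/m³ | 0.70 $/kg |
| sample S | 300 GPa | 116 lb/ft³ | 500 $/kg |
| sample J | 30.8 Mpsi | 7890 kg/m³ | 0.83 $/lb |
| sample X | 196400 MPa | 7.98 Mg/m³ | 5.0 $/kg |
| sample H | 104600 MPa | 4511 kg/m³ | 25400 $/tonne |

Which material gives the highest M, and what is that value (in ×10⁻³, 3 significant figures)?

Screen on constraints: cost ≤ 3.4 $/kg. Survivors: sample C, sample J.
Putting every candidate on a common basis:
  sample C: E = 117.2 GPa, ρ = 7000 kg/m³
  sample J: E = 212.4 GPa, ρ = 7890 kg/m³
  sample J: M = 1.85×10⁻³
  sample C: M = 1.55×10⁻³
The maximum is for sample J.

sample J, M = 1.85×10⁻³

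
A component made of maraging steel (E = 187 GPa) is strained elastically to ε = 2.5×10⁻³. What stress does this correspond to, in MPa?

468 MPa

σ = E·ε = 187000 MPa × 2.5×10⁻³ = 468 MPa.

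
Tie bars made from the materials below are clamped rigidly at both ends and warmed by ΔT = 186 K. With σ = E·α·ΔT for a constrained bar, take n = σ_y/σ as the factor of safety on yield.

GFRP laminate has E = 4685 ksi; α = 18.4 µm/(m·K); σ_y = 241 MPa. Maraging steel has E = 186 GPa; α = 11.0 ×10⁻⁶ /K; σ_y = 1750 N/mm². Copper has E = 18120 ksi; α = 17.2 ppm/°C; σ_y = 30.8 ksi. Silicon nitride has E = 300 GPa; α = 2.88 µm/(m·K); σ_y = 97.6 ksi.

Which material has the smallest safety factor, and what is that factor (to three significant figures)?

copper, n = 0.531

In consistent units (E in GPa, α in ×10⁻⁶/K, σ_y in MPa):
  GFRP laminate: E = 32.30, α = 18.4, σ_y = 241.0 → σ = 111 MPa, n = 2.18
  maraging steel: E = 186.0, α = 11.0, σ_y = 1750 → σ = 381 MPa, n = 4.60
  copper: E = 124.9, α = 17.2, σ_y = 212.4 → σ = 400 MPa, n = 0.531
  silicon nitride: E = 300.0, α = 2.88, σ_y = 672.9 → σ = 161 MPa, n = 4.19
The minimum is copper at n = 0.531.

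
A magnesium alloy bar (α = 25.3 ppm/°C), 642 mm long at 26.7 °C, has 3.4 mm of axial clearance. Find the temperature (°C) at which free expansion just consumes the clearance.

α·L₀·ΔT = 3.4 mm ⇒ ΔT = 3.4 / (25.3×10⁻⁶ × 642.0) = 209.3 K.
T = 26.7 + 209.3 = 236.0 °C.

236 °C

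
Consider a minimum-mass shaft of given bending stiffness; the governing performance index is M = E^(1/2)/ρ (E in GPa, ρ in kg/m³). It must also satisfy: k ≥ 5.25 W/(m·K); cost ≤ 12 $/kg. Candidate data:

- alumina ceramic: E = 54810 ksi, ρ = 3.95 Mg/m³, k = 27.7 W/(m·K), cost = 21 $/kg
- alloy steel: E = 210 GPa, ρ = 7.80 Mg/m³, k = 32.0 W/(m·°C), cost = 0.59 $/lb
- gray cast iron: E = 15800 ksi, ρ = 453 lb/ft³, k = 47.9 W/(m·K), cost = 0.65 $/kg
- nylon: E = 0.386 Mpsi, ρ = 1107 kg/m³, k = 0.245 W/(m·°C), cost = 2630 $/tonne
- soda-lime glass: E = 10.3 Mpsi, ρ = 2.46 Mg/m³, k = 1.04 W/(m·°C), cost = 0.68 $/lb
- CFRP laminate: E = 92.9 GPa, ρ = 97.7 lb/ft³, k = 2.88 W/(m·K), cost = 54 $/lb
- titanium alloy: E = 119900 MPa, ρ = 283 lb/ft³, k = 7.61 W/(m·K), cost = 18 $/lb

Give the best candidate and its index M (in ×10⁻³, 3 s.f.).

alloy steel, M = 1.86×10⁻³

Screen on constraints: k ≥ 5.25 W/(m·K); cost ≤ 12 $/kg. Survivors: alloy steel, gray cast iron.
After converting to SI:
  alloy steel: E = 210.0 GPa, ρ = 7800 kg/m³
  gray cast iron: E = 108.9 GPa, ρ = 7256 kg/m³
  alloy steel: M = 1.86×10⁻³
  gray cast iron: M = 1.44×10⁻³
Alloy steel has the largest M.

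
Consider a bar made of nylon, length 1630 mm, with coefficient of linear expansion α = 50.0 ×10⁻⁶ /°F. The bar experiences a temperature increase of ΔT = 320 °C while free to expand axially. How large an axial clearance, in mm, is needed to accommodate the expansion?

Convert α: 50.0×10⁻⁶/°F × (9/5) = 90.0×10⁻⁶/K.
ΔL = α·L₀·ΔT = 90.0×10⁻⁶ × 1630 mm × 320.0 K = 46.9 mm.

46.9 mm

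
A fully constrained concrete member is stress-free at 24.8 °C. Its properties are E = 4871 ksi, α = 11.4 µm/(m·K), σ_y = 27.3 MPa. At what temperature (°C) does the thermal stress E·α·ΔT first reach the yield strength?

E = 4871 ksi = 33.58 GPa.
E·α·ΔT = 27.30 MPa ⇒ ΔT = 27.30 / (33.58×10³ × 11.4×10⁻⁶) = 71.31 K.
T = 24.8 + 71.31 = 96.11 °C.

96.1 °C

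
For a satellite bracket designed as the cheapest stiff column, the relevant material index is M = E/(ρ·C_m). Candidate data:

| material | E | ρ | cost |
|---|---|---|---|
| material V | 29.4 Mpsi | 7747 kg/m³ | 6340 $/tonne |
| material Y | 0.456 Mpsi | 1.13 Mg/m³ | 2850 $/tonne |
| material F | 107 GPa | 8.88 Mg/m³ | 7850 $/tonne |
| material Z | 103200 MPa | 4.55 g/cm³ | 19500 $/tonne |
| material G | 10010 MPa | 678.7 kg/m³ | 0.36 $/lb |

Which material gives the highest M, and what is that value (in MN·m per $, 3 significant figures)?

In SI units:
  material V: E = 202.7 GPa, ρ = 7747 kg/m³, cost = 6.340 $/kg
  material Y: E = 3.144 GPa, ρ = 1130 kg/m³, cost = 2.850 $/kg
  material F: E = 107.0 GPa, ρ = 8880 kg/m³, cost = 7.850 $/kg
  material Z: E = 103.2 GPa, ρ = 4550 kg/m³, cost = 19.50 $/kg
  material G: E = 10.01 GPa, ρ = 678.7 kg/m³, cost = 0.7937 $/kg
  material G: M = 18.6 MN·m per $
  material V: M = 4.13 MN·m per $
  material F: M = 1.53 MN·m per $
  material Z: M = 1.16 MN·m per $
  material Y: M = 0.976 MN·m per $
The maximum is for material G.

material G, M = 18.6 MN·m per $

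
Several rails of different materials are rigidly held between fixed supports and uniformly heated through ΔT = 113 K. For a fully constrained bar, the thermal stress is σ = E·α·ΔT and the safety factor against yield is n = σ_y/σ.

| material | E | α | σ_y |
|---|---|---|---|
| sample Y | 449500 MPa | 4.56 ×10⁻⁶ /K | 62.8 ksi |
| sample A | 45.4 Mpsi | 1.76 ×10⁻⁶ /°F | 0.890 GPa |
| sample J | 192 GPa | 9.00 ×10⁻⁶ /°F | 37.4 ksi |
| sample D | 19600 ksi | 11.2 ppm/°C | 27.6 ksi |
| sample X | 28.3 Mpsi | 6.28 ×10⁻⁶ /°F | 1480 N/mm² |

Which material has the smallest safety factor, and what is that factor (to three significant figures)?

sample J, n = 0.734

In consistent units (E in GPa, α in ×10⁻⁶/K, σ_y in MPa):
  sample Y: E = 449.5, α = 4.56, σ_y = 433.0 → σ = 232 MPa, n = 1.87
  sample A: E = 313.0, α = 3.17, σ_y = 890.0 → σ = 112 MPa, n = 7.94
  sample J: E = 192.0, α = 16.2, σ_y = 257.9 → σ = 351 MPa, n = 0.734
  sample D: E = 135.1, α = 11.2, σ_y = 190.3 → σ = 171 MPa, n = 1.11
  sample X: E = 195.1, α = 11.3, σ_y = 1480 → σ = 249 MPa, n = 5.94
The minimum is sample J at n = 0.734.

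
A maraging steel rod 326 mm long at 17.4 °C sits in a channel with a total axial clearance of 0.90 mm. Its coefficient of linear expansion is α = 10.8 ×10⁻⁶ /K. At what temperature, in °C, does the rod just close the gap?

273 °C

α·L₀·ΔT = 0.9 mm ⇒ ΔT = 0.9 / (10.8×10⁻⁶ × 326.0) = 255.6 K.
T = 17.4 + 255.6 = 273.0 °C.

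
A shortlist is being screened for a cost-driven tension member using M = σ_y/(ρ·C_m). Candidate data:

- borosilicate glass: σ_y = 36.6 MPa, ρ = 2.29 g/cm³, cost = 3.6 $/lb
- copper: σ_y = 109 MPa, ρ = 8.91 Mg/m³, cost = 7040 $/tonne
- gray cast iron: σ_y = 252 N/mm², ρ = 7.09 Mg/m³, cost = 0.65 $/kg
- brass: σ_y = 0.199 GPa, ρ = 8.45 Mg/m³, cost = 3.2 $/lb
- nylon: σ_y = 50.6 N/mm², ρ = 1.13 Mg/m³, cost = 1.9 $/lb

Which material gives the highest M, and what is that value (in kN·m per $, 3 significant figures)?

Putting every candidate on a common basis:
  borosilicate glass: σ_y = 36.60 MPa, ρ = 2290 kg/m³, cost = 7.937 $/kg
  copper: σ_y = 109.0 MPa, ρ = 8910 kg/m³, cost = 7.040 $/kg
  gray cast iron: σ_y = 252.0 MPa, ρ = 7090 kg/m³, cost = 0.6500 $/kg
  brass: σ_y = 199.0 MPa, ρ = 8450 kg/m³, cost = 7.055 $/kg
  nylon: σ_y = 50.60 MPa, ρ = 1130 kg/m³, cost = 4.189 $/kg
  gray cast iron: M = 54.7 kN·m per $
  nylon: M = 10.7 kN·m per $
  brass: M = 3.34 kN·m per $
  borosilicate glass: M = 2.01 kN·m per $
  copper: M = 1.74 kN·m per $
Highest index: gray cast iron.

gray cast iron, M = 54.7 kN·m per $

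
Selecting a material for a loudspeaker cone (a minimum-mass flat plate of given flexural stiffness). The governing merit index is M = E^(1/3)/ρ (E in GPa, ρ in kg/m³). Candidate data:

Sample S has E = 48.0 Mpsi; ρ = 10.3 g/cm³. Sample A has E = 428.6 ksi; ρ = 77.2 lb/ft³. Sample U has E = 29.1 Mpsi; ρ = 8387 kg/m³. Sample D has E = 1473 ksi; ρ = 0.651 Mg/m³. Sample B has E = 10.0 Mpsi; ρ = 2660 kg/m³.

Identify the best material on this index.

After converting to SI:
  sample S: E = 330.9 GPa, ρ = 10300 kg/m³
  sample A: E = 2.955 GPa, ρ = 1237 kg/m³
  sample U: E = 200.6 GPa, ρ = 8387 kg/m³
  sample D: E = 10.16 GPa, ρ = 651.0 kg/m³
  sample B: E = 68.95 GPa, ρ = 2660 kg/m³
  sample D: M = 3.33×10⁻³
  sample B: M = 1.54×10⁻³
  sample A: M = 1.16×10⁻³
  sample U: M = 0.698×10⁻³
  sample S: M = 0.672×10⁻³
Sample D has the largest M.

sample D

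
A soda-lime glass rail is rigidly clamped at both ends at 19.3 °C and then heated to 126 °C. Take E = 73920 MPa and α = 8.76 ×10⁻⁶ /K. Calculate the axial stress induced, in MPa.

69.1 MPa

E = 73920 MPa = 73.92 GPa.
ΔT = 106.7 K. Constrained thermal stress σ = E·α·ΔT = 73.92×10³ MPa × 8.76×10⁻⁶ × 106.7 = 69.1 MPa (compressive).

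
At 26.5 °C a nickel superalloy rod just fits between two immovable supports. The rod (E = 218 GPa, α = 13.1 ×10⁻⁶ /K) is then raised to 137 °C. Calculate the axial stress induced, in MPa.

316 MPa

ΔT = 110.5 K. Constrained thermal stress σ = E·α·ΔT = 218.0×10³ MPa × 13.1×10⁻⁶ × 110.5 = 316 MPa (compressive).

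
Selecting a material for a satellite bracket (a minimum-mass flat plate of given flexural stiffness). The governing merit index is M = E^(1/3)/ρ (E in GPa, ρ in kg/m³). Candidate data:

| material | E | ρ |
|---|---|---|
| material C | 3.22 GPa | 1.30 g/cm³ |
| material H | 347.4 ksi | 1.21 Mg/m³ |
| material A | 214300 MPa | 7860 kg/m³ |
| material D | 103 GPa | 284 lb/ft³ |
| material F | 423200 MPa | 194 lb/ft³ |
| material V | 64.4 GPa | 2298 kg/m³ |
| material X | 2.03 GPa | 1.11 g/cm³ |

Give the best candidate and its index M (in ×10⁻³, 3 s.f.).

After converting to SI:
  material C: E = 3.220 GPa, ρ = 1300 kg/m³
  material H: E = 2.395 GPa, ρ = 1210 kg/m³
  material A: E = 214.3 GPa, ρ = 7860 kg/m³
  material D: E = 103.0 GPa, ρ = 4549 kg/m³
  material F: E = 423.2 GPa, ρ = 3108 kg/m³
  material V: E = 64.40 GPa, ρ = 2298 kg/m³
  material X: E = 2.030 GPa, ρ = 1110 kg/m³
  material F: M = 2.42×10⁻³
  material V: M = 1.74×10⁻³
  material X: M = 1.14×10⁻³
  material C: M = 1.14×10⁻³
  material H: M = 1.11×10⁻³
  material D: M = 1.03×10⁻³
  material A: M = 0.761×10⁻³
Highest index: material F.

material F, M = 2.42×10⁻³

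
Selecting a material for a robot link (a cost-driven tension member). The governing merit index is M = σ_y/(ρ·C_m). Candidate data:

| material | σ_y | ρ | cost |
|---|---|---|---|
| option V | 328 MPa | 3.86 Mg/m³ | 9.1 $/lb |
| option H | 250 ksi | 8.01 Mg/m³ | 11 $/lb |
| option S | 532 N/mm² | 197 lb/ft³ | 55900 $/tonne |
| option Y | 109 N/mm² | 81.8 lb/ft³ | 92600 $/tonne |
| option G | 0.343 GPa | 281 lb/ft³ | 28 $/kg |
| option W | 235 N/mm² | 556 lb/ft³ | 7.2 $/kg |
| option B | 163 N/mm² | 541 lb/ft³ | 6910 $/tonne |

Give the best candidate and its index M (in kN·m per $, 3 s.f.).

In SI units:
  option V: σ_y = 328.0 MPa, ρ = 3860 kg/m³, cost = 20.06 $/kg
  option H: σ_y = 1724 MPa, ρ = 8010 kg/m³, cost = 24.25 $/kg
  option S: σ_y = 532.0 MPa, ρ = 3156 kg/m³, cost = 55.90 $/kg
  option Y: σ_y = 109.0 MPa, ρ = 1310 kg/m³, cost = 92.60 $/kg
  option G: σ_y = 343.0 MPa, ρ = 4501 kg/m³, cost = 28.00 $/kg
  option W: σ_y = 235.0 MPa, ρ = 8906 kg/m³, cost = 7.200 $/kg
  option B: σ_y = 163.0 MPa, ρ = 8666 kg/m³, cost = 6.910 $/kg
  option H: M = 8.87 kN·m per $
  option V: M = 4.24 kN·m per $
  option W: M = 3.66 kN·m per $
  option S: M = 3.02 kN·m per $
  option B: M = 2.72 kN·m per $
  option G: M = 2.72 kN·m per $
  option Y: M = 0.898 kN·m per $
Option H has the largest M.

option H, M = 8.87 kN·m per $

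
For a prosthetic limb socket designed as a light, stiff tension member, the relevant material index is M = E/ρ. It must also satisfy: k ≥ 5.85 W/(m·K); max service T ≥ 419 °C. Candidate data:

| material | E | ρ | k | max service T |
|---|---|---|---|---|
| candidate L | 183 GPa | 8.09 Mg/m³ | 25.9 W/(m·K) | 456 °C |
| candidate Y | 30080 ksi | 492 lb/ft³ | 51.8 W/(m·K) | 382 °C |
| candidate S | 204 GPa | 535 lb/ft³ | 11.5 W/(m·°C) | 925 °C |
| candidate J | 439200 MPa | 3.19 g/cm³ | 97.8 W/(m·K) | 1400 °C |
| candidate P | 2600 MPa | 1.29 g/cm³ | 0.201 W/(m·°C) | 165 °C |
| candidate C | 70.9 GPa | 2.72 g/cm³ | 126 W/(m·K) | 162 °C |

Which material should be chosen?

candidate J

Screen on constraints: k ≥ 5.85 W/(m·K); max service T ≥ 419 °C. Survivors: candidate L, candidate S, candidate J.
In SI units:
  candidate L: E = 183.0 GPa, ρ = 8090 kg/m³
  candidate S: E = 204.0 GPa, ρ = 8570 kg/m³
  candidate J: E = 439.2 GPa, ρ = 3190 kg/m³
  candidate J: M = 138 MN·m/kg
  candidate S: M = 23.8 MN·m/kg
  candidate L: M = 22.6 MN·m/kg
Highest index: candidate J.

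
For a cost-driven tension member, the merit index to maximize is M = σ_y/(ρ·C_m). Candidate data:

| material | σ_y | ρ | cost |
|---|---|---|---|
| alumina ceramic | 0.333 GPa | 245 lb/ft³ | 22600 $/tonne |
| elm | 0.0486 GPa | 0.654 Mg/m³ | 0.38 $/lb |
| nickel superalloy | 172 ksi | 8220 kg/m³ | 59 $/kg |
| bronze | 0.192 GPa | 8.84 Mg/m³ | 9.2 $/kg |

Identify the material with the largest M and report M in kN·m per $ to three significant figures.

Putting every candidate on a common basis:
  alumina ceramic: σ_y = 333.0 MPa, ρ = 3925 kg/m³, cost = 22.60 $/kg
  elm: σ_y = 48.60 MPa, ρ = 654.0 kg/m³, cost = 0.8377 $/kg
  nickel superalloy: σ_y = 1186 MPa, ρ = 8220 kg/m³, cost = 59.00 $/kg
  bronze: σ_y = 192.0 MPa, ρ = 8840 kg/m³, cost = 9.200 $/kg
  elm: M = 88.7 kN·m per $
  alumina ceramic: M = 3.75 kN·m per $
  nickel superalloy: M = 2.45 kN·m per $
  bronze: M = 2.36 kN·m per $
Highest index: elm.

elm, M = 88.7 kN·m per $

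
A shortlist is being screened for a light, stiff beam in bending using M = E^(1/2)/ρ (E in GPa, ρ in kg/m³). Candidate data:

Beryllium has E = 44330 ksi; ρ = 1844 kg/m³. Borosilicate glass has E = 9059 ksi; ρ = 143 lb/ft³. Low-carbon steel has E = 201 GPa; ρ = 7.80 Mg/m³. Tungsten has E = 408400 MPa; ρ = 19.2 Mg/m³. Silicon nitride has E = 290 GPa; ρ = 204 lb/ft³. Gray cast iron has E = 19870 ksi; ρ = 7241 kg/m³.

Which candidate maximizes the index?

In SI units:
  beryllium: E = 305.6 GPa, ρ = 1844 kg/m³
  borosilicate glass: E = 62.46 GPa, ρ = 2291 kg/m³
  low-carbon steel: E = 201.0 GPa, ρ = 7800 kg/m³
  tungsten: E = 408.4 GPa, ρ = 19200 kg/m³
  silicon nitride: E = 290.0 GPa, ρ = 3268 kg/m³
  gray cast iron: E = 137.0 GPa, ρ = 7241 kg/m³
  beryllium: M = 9.48×10⁻³
  silicon nitride: M = 5.21×10⁻³
  borosilicate glass: M = 3.45×10⁻³
  low-carbon steel: M = 1.82×10⁻³
  gray cast iron: M = 1.62×10⁻³
  tungsten: M = 1.05×10⁻³
Highest index: beryllium.

beryllium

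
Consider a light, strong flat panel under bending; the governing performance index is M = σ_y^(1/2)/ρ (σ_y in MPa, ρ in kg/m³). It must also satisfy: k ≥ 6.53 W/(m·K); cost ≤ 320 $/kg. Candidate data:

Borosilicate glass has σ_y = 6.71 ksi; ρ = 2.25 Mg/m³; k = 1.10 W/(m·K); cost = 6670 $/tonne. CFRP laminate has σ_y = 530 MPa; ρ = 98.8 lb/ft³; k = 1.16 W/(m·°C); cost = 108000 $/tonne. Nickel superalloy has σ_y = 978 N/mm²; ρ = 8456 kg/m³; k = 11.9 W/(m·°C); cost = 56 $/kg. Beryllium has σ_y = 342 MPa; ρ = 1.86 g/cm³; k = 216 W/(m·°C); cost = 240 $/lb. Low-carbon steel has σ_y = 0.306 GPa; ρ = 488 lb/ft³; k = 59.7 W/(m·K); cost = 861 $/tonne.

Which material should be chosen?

Screen on constraints: k ≥ 6.53 W/(m·K); cost ≤ 320 $/kg. Survivors: nickel superalloy, low-carbon steel.
After converting to SI:
  nickel superalloy: σ_y = 978.0 MPa, ρ = 8456 kg/m³
  low-carbon steel: σ_y = 306.0 MPa, ρ = 7817 kg/m³
  nickel superalloy: M = 3.70×10⁻³
  low-carbon steel: M = 2.24×10⁻³
Highest index: nickel superalloy.

nickel superalloy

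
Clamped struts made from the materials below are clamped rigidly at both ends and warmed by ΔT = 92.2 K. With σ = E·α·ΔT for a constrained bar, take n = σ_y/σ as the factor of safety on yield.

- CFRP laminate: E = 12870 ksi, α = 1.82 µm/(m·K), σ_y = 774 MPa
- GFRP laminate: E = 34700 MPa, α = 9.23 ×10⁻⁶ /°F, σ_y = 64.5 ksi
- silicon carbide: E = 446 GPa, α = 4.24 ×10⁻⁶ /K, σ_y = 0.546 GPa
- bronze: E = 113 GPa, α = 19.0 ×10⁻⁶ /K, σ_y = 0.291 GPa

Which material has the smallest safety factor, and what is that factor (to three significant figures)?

Converting E to GPa, α to ×10⁻⁶/K, σ_y to MPa, then σ and n for each:
  CFRP laminate: E = 88.74, α = 1.82, σ_y = 774.0 → σ = 14.9 MPa, n = 52.0
  GFRP laminate: E = 34.70, α = 16.6, σ_y = 444.7 → σ = 53.2 MPa, n = 8.37
  silicon carbide: E = 446.0, α = 4.24, σ_y = 546.0 → σ = 174 MPa, n = 3.13
  bronze: E = 113.0, α = 19.0, σ_y = 291.0 → σ = 198 MPa, n = 1.47
The minimum is bronze at n = 1.47.

bronze, n = 1.47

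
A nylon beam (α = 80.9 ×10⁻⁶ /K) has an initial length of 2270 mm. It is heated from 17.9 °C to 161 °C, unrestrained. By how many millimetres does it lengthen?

ΔT = 161 − 17.9 = 143.1 K.
ΔL = α·L₀·ΔT = 80.9×10⁻⁶ × 2270 mm × 143.1 K = 26.3 mm.

26.3 mm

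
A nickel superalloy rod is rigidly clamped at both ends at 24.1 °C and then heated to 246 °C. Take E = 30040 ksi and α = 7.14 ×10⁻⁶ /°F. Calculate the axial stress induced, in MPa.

E = 30040 ksi = 207.1 GPa.
α = 7.14×10⁻⁶/°F × 9/5 = 12.9×10⁻⁶/K.
ΔT = 221.9 K. Constrained thermal stress σ = E·α·ΔT = 207.1×10³ MPa × 12.9×10⁻⁶ × 221.9 = 591 MPa (compressive).

591 MPa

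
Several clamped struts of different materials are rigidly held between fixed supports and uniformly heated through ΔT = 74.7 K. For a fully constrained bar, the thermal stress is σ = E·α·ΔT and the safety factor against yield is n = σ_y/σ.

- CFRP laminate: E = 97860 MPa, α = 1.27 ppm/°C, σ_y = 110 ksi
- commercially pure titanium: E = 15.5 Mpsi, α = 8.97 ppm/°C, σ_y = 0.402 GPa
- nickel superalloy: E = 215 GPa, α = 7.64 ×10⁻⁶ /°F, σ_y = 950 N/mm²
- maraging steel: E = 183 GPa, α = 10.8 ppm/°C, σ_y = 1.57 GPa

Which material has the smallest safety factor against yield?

In consistent units (E in GPa, α in ×10⁻⁶/K, σ_y in MPa):
  CFRP laminate: E = 97.86, α = 1.27, σ_y = 758.4 → σ = 9.28 MPa, n = 81.7
  commercially pure titanium: E = 106.9, α = 8.97, σ_y = 402.0 → σ = 71.6 MPa, n = 5.61
  nickel superalloy: E = 215.0, α = 13.8, σ_y = 950.0 → σ = 221 MPa, n = 4.30
  maraging steel: E = 183.0, α = 10.8, σ_y = 1570 → σ = 148 MPa, n = 10.6
The minimum is nickel superalloy at n = 4.30.

nickel superalloy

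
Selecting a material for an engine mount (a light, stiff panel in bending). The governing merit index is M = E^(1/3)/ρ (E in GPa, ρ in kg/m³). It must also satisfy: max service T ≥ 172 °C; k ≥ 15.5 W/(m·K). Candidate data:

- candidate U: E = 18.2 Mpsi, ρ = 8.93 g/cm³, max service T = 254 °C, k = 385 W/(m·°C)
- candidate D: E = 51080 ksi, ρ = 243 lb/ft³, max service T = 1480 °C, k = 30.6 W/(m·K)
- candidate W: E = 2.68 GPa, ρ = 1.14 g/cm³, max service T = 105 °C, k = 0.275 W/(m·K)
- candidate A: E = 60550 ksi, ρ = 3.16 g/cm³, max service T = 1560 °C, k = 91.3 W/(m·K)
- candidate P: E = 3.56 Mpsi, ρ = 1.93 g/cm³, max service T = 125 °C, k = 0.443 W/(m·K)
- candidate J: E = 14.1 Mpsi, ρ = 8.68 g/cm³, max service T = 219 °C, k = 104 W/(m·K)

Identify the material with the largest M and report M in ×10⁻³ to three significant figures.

candidate A, M = 2.37×10⁻³

Screen on constraints: max service T ≥ 172 °C; k ≥ 15.5 W/(m·K). Survivors: candidate U, candidate D, candidate A, candidate J.
Normalizing units and computing the index:
  candidate U: E = 125.5 GPa, ρ = 8930 kg/m³
  candidate D: E = 352.2 GPa, ρ = 3892 kg/m³
  candidate A: E = 417.5 GPa, ρ = 3160 kg/m³
  candidate J: E = 97.22 GPa, ρ = 8680 kg/m³
  candidate A: M = 2.37×10⁻³
  candidate D: M = 1.81×10⁻³
  candidate U: M = 0.561×10⁻³
  candidate J: M = 0.530×10⁻³
Candidate A has the largest M.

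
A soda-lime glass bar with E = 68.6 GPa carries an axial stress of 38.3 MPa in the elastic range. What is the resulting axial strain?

5.58×10⁻⁴

ε = σ/E = 38.3 / 68600 = 5.58×10⁻⁴.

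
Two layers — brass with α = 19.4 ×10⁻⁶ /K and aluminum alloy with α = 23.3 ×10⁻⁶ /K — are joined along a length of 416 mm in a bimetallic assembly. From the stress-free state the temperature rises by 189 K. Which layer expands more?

α(brass) = 19.4×10⁻⁶/K vs α(aluminum alloy) = 23.3×10⁻⁶/K.
Higher α expands more for the same ΔT: aluminum alloy.

aluminum alloy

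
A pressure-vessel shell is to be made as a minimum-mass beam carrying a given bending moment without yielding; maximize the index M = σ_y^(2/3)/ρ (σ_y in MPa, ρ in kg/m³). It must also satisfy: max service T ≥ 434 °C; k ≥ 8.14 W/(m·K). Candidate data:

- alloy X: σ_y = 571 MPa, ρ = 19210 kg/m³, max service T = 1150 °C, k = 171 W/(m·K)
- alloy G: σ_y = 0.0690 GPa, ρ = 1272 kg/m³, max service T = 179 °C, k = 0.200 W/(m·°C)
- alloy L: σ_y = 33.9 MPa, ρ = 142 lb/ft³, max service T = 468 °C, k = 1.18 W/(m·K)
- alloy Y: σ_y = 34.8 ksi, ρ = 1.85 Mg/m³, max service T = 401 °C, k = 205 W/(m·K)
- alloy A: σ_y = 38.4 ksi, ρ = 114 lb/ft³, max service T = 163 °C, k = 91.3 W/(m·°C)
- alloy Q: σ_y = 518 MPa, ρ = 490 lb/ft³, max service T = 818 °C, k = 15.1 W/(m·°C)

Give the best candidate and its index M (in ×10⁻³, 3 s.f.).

Screen on constraints: max service T ≥ 434 °C; k ≥ 8.14 W/(m·K). Survivors: alloy X, alloy Q.
In SI units:
  alloy X: σ_y = 571.0 MPa, ρ = 19210 kg/m³
  alloy Q: σ_y = 518.0 MPa, ρ = 7849 kg/m³
  alloy Q: M = 8.22×10⁻³
  alloy X: M = 3.58×10⁻³
Highest index: alloy Q.

alloy Q, M = 8.22×10⁻³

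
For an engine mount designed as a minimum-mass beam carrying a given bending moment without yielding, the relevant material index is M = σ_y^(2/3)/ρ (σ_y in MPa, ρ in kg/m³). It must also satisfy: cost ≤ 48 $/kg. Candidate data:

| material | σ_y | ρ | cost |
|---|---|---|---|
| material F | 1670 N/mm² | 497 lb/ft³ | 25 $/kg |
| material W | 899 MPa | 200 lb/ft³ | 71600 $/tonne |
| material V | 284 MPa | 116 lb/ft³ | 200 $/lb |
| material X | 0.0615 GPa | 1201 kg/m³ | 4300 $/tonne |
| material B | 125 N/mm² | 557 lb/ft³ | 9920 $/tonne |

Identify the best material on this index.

Screen on constraints: cost ≤ 48 $/kg. Survivors: material F, material X, material B.
After converting to SI:
  material F: σ_y = 1670 MPa, ρ = 7961 kg/m³
  material X: σ_y = 61.50 MPa, ρ = 1201 kg/m³
  material B: σ_y = 125.0 MPa, ρ = 8922 kg/m³
  material F: M = 17.7×10⁻³
  material X: M = 13.0×10⁻³
  material B: M = 2.80×10⁻³
Material F has the largest M.

material F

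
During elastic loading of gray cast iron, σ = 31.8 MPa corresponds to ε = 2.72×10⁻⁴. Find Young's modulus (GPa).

E = σ/ε = 31.8 MPa / 2.72×10⁻⁴ = 116900 MPa = 117 GPa.

117 GPa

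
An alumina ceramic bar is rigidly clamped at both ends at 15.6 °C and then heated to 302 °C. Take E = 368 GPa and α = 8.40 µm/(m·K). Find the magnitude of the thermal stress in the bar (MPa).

ΔT = 286.4 K. Constrained thermal stress σ = E·α·ΔT = 368.0×10³ MPa × 8.40×10⁻⁶ × 286.4 = 885 MPa (compressive).

885 MPa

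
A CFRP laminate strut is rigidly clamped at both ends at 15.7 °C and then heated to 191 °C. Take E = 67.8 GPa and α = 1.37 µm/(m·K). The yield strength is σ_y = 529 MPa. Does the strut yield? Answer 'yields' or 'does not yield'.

ΔT = 175.3 K. Constrained thermal stress σ = E·α·ΔT = 67.80×10³ MPa × 1.37×10⁻⁶ × 175.3 = 16.3 MPa (compressive).
Compare to σ_y = 529 MPa: σ < σ_y, so it does not yield.

does not yield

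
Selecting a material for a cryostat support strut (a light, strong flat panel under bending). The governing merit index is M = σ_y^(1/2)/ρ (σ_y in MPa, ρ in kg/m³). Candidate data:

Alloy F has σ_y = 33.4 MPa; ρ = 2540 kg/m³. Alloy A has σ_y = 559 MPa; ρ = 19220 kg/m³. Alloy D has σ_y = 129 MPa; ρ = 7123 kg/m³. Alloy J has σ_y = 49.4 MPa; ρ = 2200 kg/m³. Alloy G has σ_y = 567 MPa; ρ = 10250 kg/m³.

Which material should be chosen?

alloy J

Evaluate M for each candidate:
  alloy J: M = 3.19×10⁻³
  alloy G: M = 2.32×10⁻³
  alloy F: M = 2.28×10⁻³
  alloy D: M = 1.59×10⁻³
  alloy A: M = 1.23×10⁻³
Highest index: alloy J.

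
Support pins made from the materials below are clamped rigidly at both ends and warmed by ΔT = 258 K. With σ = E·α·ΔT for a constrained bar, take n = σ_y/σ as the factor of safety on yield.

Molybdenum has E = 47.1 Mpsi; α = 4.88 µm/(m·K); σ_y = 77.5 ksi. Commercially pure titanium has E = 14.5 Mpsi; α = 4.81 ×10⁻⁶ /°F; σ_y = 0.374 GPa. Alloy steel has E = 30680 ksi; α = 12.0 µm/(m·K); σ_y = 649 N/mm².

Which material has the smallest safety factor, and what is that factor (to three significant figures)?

In consistent units (E in GPa, α in ×10⁻⁶/K, σ_y in MPa):
  molybdenum: E = 324.7, α = 4.88, σ_y = 534.3 → σ = 409 MPa, n = 1.31
  commercially pure titanium: E = 99.97, α = 8.66, σ_y = 374.0 → σ = 223 MPa, n = 1.67
  alloy steel: E = 211.5, α = 12.0, σ_y = 649.0 → σ = 655 MPa, n = 0.991
Alloy steel has the lowest safety factor, n = 0.991.

alloy steel, n = 0.991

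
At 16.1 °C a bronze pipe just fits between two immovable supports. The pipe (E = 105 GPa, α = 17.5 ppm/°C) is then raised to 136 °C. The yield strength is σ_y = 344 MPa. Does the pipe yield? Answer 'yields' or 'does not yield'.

does not yield

ΔT = 119.9 K. Constrained thermal stress σ = E·α·ΔT = 105.0×10³ MPa × 17.5×10⁻⁶ × 119.9 = 220 MPa (compressive).
Compare to σ_y = 344 MPa: σ < σ_y, so it does not yield.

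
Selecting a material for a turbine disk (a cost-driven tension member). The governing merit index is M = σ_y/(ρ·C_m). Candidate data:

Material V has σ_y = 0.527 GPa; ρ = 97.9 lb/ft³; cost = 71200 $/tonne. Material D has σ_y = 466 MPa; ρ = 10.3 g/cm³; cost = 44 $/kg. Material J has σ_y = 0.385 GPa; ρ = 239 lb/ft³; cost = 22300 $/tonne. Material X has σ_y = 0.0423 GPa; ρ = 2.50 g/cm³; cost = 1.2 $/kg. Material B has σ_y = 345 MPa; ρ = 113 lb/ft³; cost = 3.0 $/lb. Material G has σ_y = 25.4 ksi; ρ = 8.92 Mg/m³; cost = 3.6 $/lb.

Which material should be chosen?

material B

In SI units:
  material V: σ_y = 527.0 MPa, ρ = 1568 kg/m³, cost = 71.20 $/kg
  material D: σ_y = 466.0 MPa, ρ = 10300 kg/m³, cost = 44.00 $/kg
  material J: σ_y = 385.0 MPa, ρ = 3828 kg/m³, cost = 22.30 $/kg
  material X: σ_y = 42.30 MPa, ρ = 2500 kg/m³, cost = 1.200 $/kg
  material B: σ_y = 345.0 MPa, ρ = 1810 kg/m³, cost = 6.614 $/kg
  material G: σ_y = 175.1 MPa, ρ = 8920 kg/m³, cost = 7.937 $/kg
  material B: M = 28.8 kN·m per $
  material X: M = 14.1 kN·m per $
  material V: M = 4.72 kN·m per $
  material J: M = 4.51 kN·m per $
  material G: M = 2.47 kN·m per $
  material D: M = 1.03 kN·m per $
Highest index: material B.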